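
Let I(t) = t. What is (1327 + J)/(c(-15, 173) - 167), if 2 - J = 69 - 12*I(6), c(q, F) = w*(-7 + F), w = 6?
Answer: 1332/829 ≈ 1.6068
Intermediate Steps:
c(q, F) = -42 + 6*F (c(q, F) = 6*(-7 + F) = -42 + 6*F)
J = 5 (J = 2 - (69 - 12*6) = 2 - (69 - 72) = 2 - 1*(-3) = 2 + 3 = 5)
(1327 + J)/(c(-15, 173) - 167) = (1327 + 5)/((-42 + 6*173) - 167) = 1332/((-42 + 1038) - 167) = 1332/(996 - 167) = 1332/829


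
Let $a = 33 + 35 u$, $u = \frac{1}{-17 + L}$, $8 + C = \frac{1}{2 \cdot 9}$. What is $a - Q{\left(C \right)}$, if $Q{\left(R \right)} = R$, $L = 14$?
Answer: $\frac{527}{18} \approx 29.278$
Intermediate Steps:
$C = - \frac{143}{18}$ ($C = -8 + \frac{1}{2 \cdot 9} = -8 + \frac{1}{18} = - \frac{143}{18} \approx -7.9444$)
$u = - \frac{1}{3}$ ($u = \frac{1}{-17 + 14} = \frac{1}{-3} = - \frac{1}{3} \approx -0.33333$)
$a = \frac{64}{3}$ ($a = 33 + 35 \left(- \frac{1}{3}\right) = 33 - \frac{35}{3} = \frac{64}{3} \approx 21.333$)
$a - Q{\left(C \right)} = \frac{64}{3} - - \frac{143}{18} = \frac{64}{3} + \frac{143}{18} = \frac{527}{18}$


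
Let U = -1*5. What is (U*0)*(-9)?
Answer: 0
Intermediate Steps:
U = -5
(U*0)*(-9) = -5*0*(-9) = 0*(-9) = 0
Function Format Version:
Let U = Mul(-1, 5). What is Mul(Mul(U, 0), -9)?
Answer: 0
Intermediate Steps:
U = -5
Mul(Mul(U, 0), -9) = Mul(Mul(-5, 0), -9) = Mul(0, -9) = 0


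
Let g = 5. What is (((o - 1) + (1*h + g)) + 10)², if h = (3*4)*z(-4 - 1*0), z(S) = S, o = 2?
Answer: 1024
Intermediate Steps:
h = -48 (h = (3*4)*(-4 - 1*0) = 12*(-4 + 0) = 12*(-4) = -48)
(((o - 1) + (1*h + g)) + 10)² = (((2 - 1) + (1*(-48) + 5)) + 10)² = ((1 + (-48 + 5)) + 10)² = ((1 - 43) + 10)² = (-42 + 10)² = (-32)² = 1024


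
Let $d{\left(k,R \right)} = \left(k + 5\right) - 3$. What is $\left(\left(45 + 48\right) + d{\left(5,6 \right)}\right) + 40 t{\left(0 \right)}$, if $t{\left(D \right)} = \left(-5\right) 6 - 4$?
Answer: $-1260$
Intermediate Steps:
$d{\left(k,R \right)} = 2 + k$ ($d{\left(k,R \right)} = \left(5 + k\right) - 3 = 2 + k$)
$t{\left(D \right)} = -34$ ($t{\left(D \right)} = -30 - 4 = -34$)
$\left(\left(45 + 48\right) + d{\left(5,6 \right)}\right) + 40 t{\left(0 \right)} = \left(\left(45 + 48\right) + \left(2 + 5\right)\right) + 40 \left(-34\right) = \left(93 + 7\right) - 1360 = 100 - 1360 = -1260$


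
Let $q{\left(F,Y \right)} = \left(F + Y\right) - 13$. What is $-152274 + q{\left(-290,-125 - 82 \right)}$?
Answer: $-152784$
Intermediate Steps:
$q{\left(F,Y \right)} = -13 + F + Y$
$-152274 + q{\left(-290,-125 - 82 \right)} = -152274 - 510 = -152784$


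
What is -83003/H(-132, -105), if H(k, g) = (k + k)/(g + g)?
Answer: -2905105/44 ≈ -66025.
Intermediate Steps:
H(k, g) = k/g (H(k, g) = (2*k)/((2*g)) = (2*k)*(1/(2*g)) = k/g)
-83003/H(-132, -105) = -83003/((-132/(-105))) = -83003/((-132*(-1/105))) = -83003/44/35 = -83003*35/44 = -2905105/44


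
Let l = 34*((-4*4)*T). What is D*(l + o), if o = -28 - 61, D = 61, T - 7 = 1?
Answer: -270901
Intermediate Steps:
T = 8 (T = 7 + 1 = 8)
o = -89
l = -4352 (l = 34*(-4*4*8) = 34*(-16*8) = 34*(-128) = -4352)
D*(l + o) = 61*(-4352 - 89) = 61*(-4441) = -270901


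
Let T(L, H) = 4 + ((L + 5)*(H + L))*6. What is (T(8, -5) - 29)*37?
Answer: 7733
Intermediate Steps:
T(L, H) = 4 + 6*(5 + L)*(H + L) (T(L, H) = 4 + ((5 + L)*(H + L))*6 = 4 + 6*(5 + L)*(H + L))
(T(8, -5) - 29)*37 = ((4 + 6*8**2 + 30*(-5) + 30*8 + 6*(-5)*8) - 29)*37 = ((4 + 6*64 - 150 + 240 - 240) - 29)*37 = ((4 + 384 - 150 + 240 - 240) - 29)*37 = (238 - 29)*37 = 209*37 = 7733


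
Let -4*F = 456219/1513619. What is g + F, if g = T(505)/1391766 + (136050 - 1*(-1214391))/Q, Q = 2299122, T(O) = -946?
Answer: 275177186429961821/538148706979478532 ≈ 0.51134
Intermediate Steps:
g = 104295716633/177768879414 (g = -946/1391766 + (136050 - 1*(-1214391))/2299122 = -946*1/1391766 + (136050 + 1214391)*(1/2299122) = -473/695883 + 1350441*(1/2299122) = -473/695883 + 150049/255458 = 104295716633/177768879414 ≈ 0.58669)
F = -456219/6054476 (F = -456219/(4*1513619) = -¼*456219/1513619 = -456219/6054476 ≈ -0.075352)
g + F = 104295716633/177768879414 - 456219/6054476 = 275177186429961821/538148706979478532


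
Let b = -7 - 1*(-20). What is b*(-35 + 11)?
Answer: -312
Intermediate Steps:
b = 13 (b = -7 + 20 = 13)
b*(-35 + 11) = 13*(-35 + 11) = 13*(-24) = -312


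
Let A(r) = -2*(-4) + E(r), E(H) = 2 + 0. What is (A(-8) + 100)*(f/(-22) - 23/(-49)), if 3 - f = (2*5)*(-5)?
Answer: -10455/49 ≈ -213.37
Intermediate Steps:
E(H) = 2
A(r) = 10 (A(r) = -2*(-4) + 2 = 8 + 2 = 10)
f = 53 (f = 3 - 2*5*(-5) = 3 - 10*(-5) = 3 - 1*(-50) = 3 + 50 = 53)
(A(-8) + 100)*(f/(-22) - 23/(-49)) = (10 + 100)*(53/(-22) - 23/(-49)) = 110*(53*(-1/22) - 23*(-1/49)) = 110*(-53/22 + 23/49) = 110*(-2091/1078) = -10455/49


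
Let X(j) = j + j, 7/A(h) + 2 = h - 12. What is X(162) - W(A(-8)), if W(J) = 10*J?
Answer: 3599/11 ≈ 327.18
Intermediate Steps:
A(h) = 7/(-14 + h) (A(h) = 7/(-2 + (h - 12)) = 7/(-2 + (-12 + h)) = 7/(-14 + h))
X(j) = 2*j
X(162) - W(A(-8)) = 2*162 - 10*7/(-14 - 8) = 324 - 10*7/(-22) = 324 - 10*7*(-1/22) = 324 - 10*(-7)/22 = 324 - 1*(-35/11) = 324 + 35/11 = 3599/11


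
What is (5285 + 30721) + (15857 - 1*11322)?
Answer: 40541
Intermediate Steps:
(5285 + 30721) + (15857 - 1*11322) = 36006 + (15857 - 11322) = 36006 + 4535 = 40541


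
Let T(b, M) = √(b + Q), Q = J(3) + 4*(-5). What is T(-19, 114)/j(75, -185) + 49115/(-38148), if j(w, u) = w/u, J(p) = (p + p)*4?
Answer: -4465/3468 - 37*I*√15/15 ≈ -1.2875 - 9.5534*I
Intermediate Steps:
J(p) = 8*p (J(p) = (2*p)*4 = 8*p)
Q = 4 (Q = 8*3 + 4*(-5) = 24 - 20 = 4)
T(b, M) = √(4 + b) (T(b, M) = √(b + 4) = √(4 + b))
T(-19, 114)/j(75, -185) + 49115/(-38148) = √(4 - 19)/((75/(-185))) + 49115/(-38148) = √(-15)/((75*(-1/185))) + 49115*(-1/38148) = (I*√15)/(-15/37) - 4465/3468 = (I*√15)*(-37/15) - 4465/3468 = -37*I*√15/15 - 4465/3468 = -4465/3468 - 37*I*√15/15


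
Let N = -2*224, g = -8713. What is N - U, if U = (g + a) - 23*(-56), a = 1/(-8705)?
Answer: 60734786/8705 ≈ 6977.0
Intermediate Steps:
a = -1/8705 ≈ -0.00011488
U = -64634626/8705 (U = (-8713 - 1/8705) - 23*(-56) = -75846666/8705 + 1288 = -64634626/8705 ≈ -7425.0)
N = -448
N - U = -448 - 1*(-64634626/8705) = -448 + 64634626/8705 = 60734786/8705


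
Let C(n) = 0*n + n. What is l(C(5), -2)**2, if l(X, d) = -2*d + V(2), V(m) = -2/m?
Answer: 9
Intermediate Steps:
C(n) = n (C(n) = 0 + n = n)
l(X, d) = -1 - 2*d (l(X, d) = -2*d - 2/2 = -2*d - 2*1/2 = -2*d - 1 = -1 - 2*d)
l(C(5), -2)**2 = (-1 - 2*(-2))**2 = (-1 + 4)**2 = 3**2 = 9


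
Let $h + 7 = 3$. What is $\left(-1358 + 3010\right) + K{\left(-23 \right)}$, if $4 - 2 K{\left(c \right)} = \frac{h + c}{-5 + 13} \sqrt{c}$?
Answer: $1654 + \frac{27 i \sqrt{23}}{16} \approx 1654.0 + 8.093 i$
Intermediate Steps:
$h = -4$ ($h = -7 + 3 = -4$)
$K{\left(c \right)} = 2 - \frac{\sqrt{c} \left(- \frac{1}{2} + \frac{c}{8}\right)}{2}$ ($K{\left(c \right)} = 2 - \frac{\frac{-4 + c}{-5 + 13} \sqrt{c}}{2} = 2 - \frac{\frac{-4 + c}{8} \sqrt{c}}{2} = 2 - \frac{\left(-4 + c\right) \frac{1}{8} \sqrt{c}}{2} = 2 - \frac{\left(- \frac{1}{2} + \frac{c}{8}\right) \sqrt{c}}{2} = 2 - \frac{\sqrt{c} \left(- \frac{1}{2} + \frac{c}{8}\right)}{2}$)
$\left(-1358 + 3010\right) + K{\left(-23 \right)} = \left(-1358 + 3010\right) + \left(2 - \frac{\left(-23\right)^{\frac{3}{2}}}{16} + \frac{\sqrt{-23}}{4}\right) = 1652 + \left(2 - \frac{\left(-23\right) i \sqrt{23}}{16} + \frac{i \sqrt{23}}{4}\right) = 1652 + \left(2 + \frac{23 i \sqrt{23}}{16} + \frac{i \sqrt{23}}{4}\right) = 1652 + \left(2 + \frac{27 i \sqrt{23}}{16}\right) = 1654 + \frac{27 i \sqrt{23}}{16}$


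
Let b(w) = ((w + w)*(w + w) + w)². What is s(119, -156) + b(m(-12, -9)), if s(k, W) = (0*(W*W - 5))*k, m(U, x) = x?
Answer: 99225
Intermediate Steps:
b(w) = (w + 4*w²)² (b(w) = ((2*w)*(2*w) + w)² = (4*w² + w)² = (w + 4*w²)²)
s(k, W) = 0 (s(k, W) = (0*(W² - 5))*k = (0*(-5 + W²))*k = 0*k = 0)
s(119, -156) + b(m(-12, -9)) = 0 + (-9)²*(1 + 4*(-9))² = 0 + 81*(1 - 36)² = 0 + 81*(-35)² = 0 + 81*1225 = 0 + 99225 = 99225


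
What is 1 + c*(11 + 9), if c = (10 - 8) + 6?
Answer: 161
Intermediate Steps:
c = 8 (c = 2 + 6 = 8)
1 + c*(11 + 9) = 1 + 8*(11 + 9) = 1 + 8*20 = 1 + 160 = 161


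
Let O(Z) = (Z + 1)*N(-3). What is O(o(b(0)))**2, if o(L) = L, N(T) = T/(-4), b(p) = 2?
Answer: 81/16 ≈ 5.0625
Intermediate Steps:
N(T) = -T/4 (N(T) = T*(-1/4) = -T/4)
O(Z) = 3/4 + 3*Z/4 (O(Z) = (Z + 1)*(-1/4*(-3)) = (1 + Z)*(3/4) = 3/4 + 3*Z/4)
O(o(b(0)))**2 = (3/4 + (3/4)*2)**2 = (3/4 + 3/2)**2 = (9/4)**2 = 81/16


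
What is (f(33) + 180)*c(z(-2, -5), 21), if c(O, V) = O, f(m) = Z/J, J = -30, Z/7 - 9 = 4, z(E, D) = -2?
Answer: -5309/15 ≈ -353.93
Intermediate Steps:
Z = 91 (Z = 63 + 7*4 = 63 + 28 = 91)
f(m) = -91/30 (f(m) = 91/(-30) = 91*(-1/30) = -91/30)
(f(33) + 180)*c(z(-2, -5), 21) = (-91/30 + 180)*(-2) = (5309/30)*(-2) = -5309/15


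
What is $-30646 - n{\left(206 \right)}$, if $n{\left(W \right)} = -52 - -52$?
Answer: $-30646$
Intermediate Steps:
$n{\left(W \right)} = 0$ ($n{\left(W \right)} = -52 + 52 = 0$)
$-30646 - n{\left(206 \right)} = -30646 - 0 = -30646 + 0 = -30646$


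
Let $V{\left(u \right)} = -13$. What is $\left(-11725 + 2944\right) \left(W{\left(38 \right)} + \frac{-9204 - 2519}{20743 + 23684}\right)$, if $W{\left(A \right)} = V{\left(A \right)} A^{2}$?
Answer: $\frac{2441104439209}{14809} \approx 1.6484 \cdot 10^{8}$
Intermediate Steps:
$W{\left(A \right)} = - 13 A^{2}$
$\left(-11725 + 2944\right) \left(W{\left(38 \right)} + \frac{-9204 - 2519}{20743 + 23684}\right) = \left(-11725 + 2944\right) \left(- 13 \cdot 38^{2} + \frac{-9204 - 2519}{20743 + 23684}\right) = - 8781 \left(\left(-13\right) 1444 - \frac{11723}{44427}\right) = - 8781 \left(-18772 - \frac{11723}{44427}\right) = \left(-8781\right) \left(- \frac{833995367}{44427}\right) = \frac{2441104439209}{14809}$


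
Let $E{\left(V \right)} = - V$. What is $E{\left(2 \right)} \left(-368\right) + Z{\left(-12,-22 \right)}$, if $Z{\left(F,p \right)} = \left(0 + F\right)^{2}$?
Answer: $880$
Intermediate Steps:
$Z{\left(F,p \right)} = F^{2}$
$E{\left(2 \right)} \left(-368\right) + Z{\left(-12,-22 \right)} = \left(-1\right) 2 \left(-368\right) + \left(-12\right)^{2} = \left(-2\right) \left(-368\right) + 144 = 736 + 144 = 880$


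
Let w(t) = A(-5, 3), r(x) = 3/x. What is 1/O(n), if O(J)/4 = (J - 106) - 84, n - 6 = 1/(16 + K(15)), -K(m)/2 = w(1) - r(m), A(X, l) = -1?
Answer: -23/16923 ≈ -0.0013591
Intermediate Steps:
w(t) = -1
K(m) = 2 + 6/m (K(m) = -2*(-1 - 3/m) = 2 + 6/m)
n = 557/92 (n = 6 + 1/(16 + (2 + 6/15)) = 6 + 1/(16 + (2 + 6*(1/15))) = 6 + 1/(16 + (2 + 2/5)) = 6 + 1/(16 + 12/5) = 6 + 1/(92/5) = 6 + 5/92 = 557/92 ≈ 6.0543)
O(J) = -760 + 4*J (O(J) = 4*((J - 106) - 84) = 4*((-106 + J) - 84) = 4*(-190 + J) = -760 + 4*J)
1/O(n) = 1/(-760 + 4*(557/92)) = 1/(-760 + 557/23) = 1/(-16923/23) = -23/16923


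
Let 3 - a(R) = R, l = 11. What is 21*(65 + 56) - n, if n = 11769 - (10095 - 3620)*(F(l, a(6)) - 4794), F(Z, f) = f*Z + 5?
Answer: -31231678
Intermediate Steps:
a(R) = 3 - R
F(Z, f) = 5 + Z*f (F(Z, f) = Z*f + 5 = 5 + Z*f)
n = 31234219 (n = 11769 - (10095 - 3620)*((5 + 11*(3 - 1*6)) - 4794) = 11769 - 6475*((5 + 11*(3 - 6)) - 4794) = 11769 - 6475*((5 + 11*(-3)) - 4794) = 11769 - 6475*((5 - 33) - 4794) = 11769 - 6475*(-28 - 4794) = 11769 - 6475*(-4822) = 11769 - 1*(-31222450) = 11769 + 31222450 = 31234219)
21*(65 + 56) - n = 21*(65 + 56) - 1*31234219 = 21*121 - 31234219 = 2541 - 31234219 = -31231678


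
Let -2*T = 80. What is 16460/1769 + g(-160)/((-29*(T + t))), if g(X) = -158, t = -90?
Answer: 1065081/114985 ≈ 9.2628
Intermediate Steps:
T = -40 (T = -1/2*80 = -40)
16460/1769 + g(-160)/((-29*(T + t))) = 16460/1769 - 158*(-1/(29*(-40 - 90))) = 16460*(1/1769) - 158/((-29*(-130))) = 16460/1769 - 158/3770 = 16460/1769 - 158*1/3770 = 16460/1769 - 79/1885 = 1065081/114985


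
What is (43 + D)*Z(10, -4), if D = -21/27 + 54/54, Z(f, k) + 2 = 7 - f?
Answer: -1945/9 ≈ -216.11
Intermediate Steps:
Z(f, k) = 5 - f (Z(f, k) = -2 + (7 - f) = 5 - f)
D = 2/9 (D = -21*1/27 + 54*(1/54) = -7/9 + 1 = 2/9 ≈ 0.22222)
(43 + D)*Z(10, -4) = (43 + 2/9)*(5 - 1*10) = 389*(5 - 10)/9 = (389/9)*(-5) = -1945/9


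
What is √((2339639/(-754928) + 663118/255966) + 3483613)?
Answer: √2032476325840131302314028103/24154487556 ≈ 1866.4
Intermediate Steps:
√((2339639/(-754928) + 663118/255966) + 3483613) = √((2339639*(-1/754928) + 663118*(1/255966)) + 3483613) = √((-2339639/754928 + 331559/127983) + 3483613) = √(-49130845385/96617950224 + 3483613) = √(336579498302833927/96617950224) = √2032476325840131302314028103/24154487556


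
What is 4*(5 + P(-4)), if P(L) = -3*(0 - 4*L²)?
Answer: 788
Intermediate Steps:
P(L) = 12*L² (P(L) = -(-12)*L² = 12*L²)
4*(5 + P(-4)) = 4*(5 + 12*(-4)²) = 4*(5 + 12*16) = 4*(5 + 192) = 4*197 = 788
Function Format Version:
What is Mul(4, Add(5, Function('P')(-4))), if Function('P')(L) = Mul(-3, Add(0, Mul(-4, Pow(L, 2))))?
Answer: 788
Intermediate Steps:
Function('P')(L) = Mul(12, Pow(L, 2)) (Function('P')(L) = Mul(-3, Mul(-4, Pow(L, 2))) = Mul(12, Pow(L, 2)))
Mul(4, Add(5, Function('P')(-4))) = Mul(4, Add(5, Mul(12, Pow(-4, 2)))) = Mul(4, Add(5, Mul(12, 16))) = Mul(4, Add(5, 192)) = Mul(4, 197) = 788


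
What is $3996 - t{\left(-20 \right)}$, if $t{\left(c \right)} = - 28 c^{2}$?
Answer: $15196$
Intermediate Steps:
$3996 - t{\left(-20 \right)} = 3996 - - 28 \left(-20\right)^{2} = 3996 - \left(-28\right) 400 = 3996 - -11200 = 3996 + 11200 = 15196$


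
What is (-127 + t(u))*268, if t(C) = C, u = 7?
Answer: -32160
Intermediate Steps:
(-127 + t(u))*268 = (-127 + 7)*268 = -120*268 = -32160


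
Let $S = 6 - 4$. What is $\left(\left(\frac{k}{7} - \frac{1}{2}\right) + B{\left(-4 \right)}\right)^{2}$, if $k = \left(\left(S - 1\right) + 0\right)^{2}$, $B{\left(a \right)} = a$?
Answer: $\frac{3721}{196} \approx 18.985$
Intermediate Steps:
$S = 2$ ($S = 6 - 4 = 2$)
$k = 1$ ($k = \left(\left(2 - 1\right) + 0\right)^{2} = \left(1 + 0\right)^{2} = 1^{2} = 1$)
$\left(\left(\frac{k}{7} - \frac{1}{2}\right) + B{\left(-4 \right)}\right)^{2} = \left(\left(1 \cdot \frac{1}{7} - \frac{1}{2}\right) - 4\right)^{2} = \left(\left(\frac{1}{7} - \frac{1}{2}\right) - 4\right)^{2} = \left(- \frac{5}{14} - 4\right)^{2} = \left(- \frac{61}{14}\right)^{2} = \frac{3721}{196}$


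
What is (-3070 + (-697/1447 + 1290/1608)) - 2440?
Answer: -2136631651/387796 ≈ -5509.7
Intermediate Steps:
(-3070 + (-697/1447 + 1290/1608)) - 2440 = (-3070 + (-697*1/1447 + 1290*(1/1608))) - 2440 = (-3070 + (-697/1447 + 215/268)) - 2440 = (-3070 + 124309/387796) - 2440 = -1190409411/387796 - 2440 = -2136631651/387796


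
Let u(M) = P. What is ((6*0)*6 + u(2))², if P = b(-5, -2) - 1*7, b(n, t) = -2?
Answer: 81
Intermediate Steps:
P = -9 (P = -2 - 1*7 = -2 - 7 = -9)
u(M) = -9
((6*0)*6 + u(2))² = ((6*0)*6 - 9)² = (0*6 - 9)² = (0 - 9)² = (-9)² = 81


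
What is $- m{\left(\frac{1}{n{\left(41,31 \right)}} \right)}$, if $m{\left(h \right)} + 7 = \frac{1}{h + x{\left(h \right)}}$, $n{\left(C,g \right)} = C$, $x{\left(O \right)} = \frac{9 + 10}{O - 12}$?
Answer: $\frac{240267}{31448} \approx 7.6401$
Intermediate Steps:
$x{\left(O \right)} = \frac{19}{-12 + O}$
$m{\left(h \right)} = -7 + \frac{1}{h + \frac{19}{-12 + h}}$
$- m{\left(\frac{1}{n{\left(41,31 \right)}} \right)} = - \frac{-133 - \left(-1 + \frac{7}{41}\right) \left(-12 + \frac{1}{41}\right)}{19 + \frac{-12 + \frac{1}{41}}{41}} = - \frac{-133 - \left(-1 + 7 \cdot \frac{1}{41}\right) \left(-12 + \frac{1}{41}\right)}{19 + \frac{-12 + \frac{1}{41}}{41}} = - \frac{-133 - \left(-1 + \frac{7}{41}\right) \left(- \frac{491}{41}\right)}{19 + \frac{1}{41} \left(- \frac{491}{41}\right)} = - \frac{-133 - \left(- \frac{34}{41}\right) \left(- \frac{491}{41}\right)}{19 - \frac{491}{1681}} = - \frac{-133 - \frac{16694}{1681}}{\frac{31448}{1681}} = - \frac{1681 \left(-240267\right)}{31448 \cdot 1681} = \left(-1\right) \left(- \frac{240267}{31448}\right) = \frac{240267}{31448}$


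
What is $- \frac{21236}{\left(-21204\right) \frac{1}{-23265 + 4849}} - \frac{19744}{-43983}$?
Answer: $- \frac{477793019312}{25905987} \approx -18443.0$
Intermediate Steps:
$- \frac{21236}{\left(-21204\right) \frac{1}{-23265 + 4849}} - \frac{19744}{-43983} = - \frac{21236}{\left(-21204\right) \frac{1}{-18416}} - - \frac{19744}{43983} = - \frac{21236}{\left(-21204\right) \left(- \frac{1}{18416}\right)} + \frac{19744}{43983} = - \frac{21236}{\frac{5301}{4604}} + \frac{19744}{43983} = \left(-21236\right) \frac{4604}{5301} + \frac{19744}{43983} = - \frac{97770544}{5301} + \frac{19744}{43983} = - \frac{477793019312}{25905987}$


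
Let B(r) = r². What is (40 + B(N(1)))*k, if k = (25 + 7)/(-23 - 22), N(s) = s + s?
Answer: -1408/45 ≈ -31.289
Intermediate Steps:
N(s) = 2*s
k = -32/45 (k = 32/(-45) = 32*(-1/45) = -32/45 ≈ -0.71111)
(40 + B(N(1)))*k = (40 + (2*1)²)*(-32/45) = (40 + 2²)*(-32/45) = (40 + 4)*(-32/45) = 44*(-32/45) = -1408/45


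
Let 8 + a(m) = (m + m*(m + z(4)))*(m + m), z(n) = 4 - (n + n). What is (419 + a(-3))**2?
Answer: 91809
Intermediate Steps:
z(n) = 4 - 2*n
a(m) = -8 + 2*m*(m + m*(-4 + m)) (a(m) = -8 + (m + m*(m + (4 - 2*4)))*(m + m) = -8 + (m + m*(m + (4 - 8)))*(2*m) = -8 + (m + m*(m - 4))*(2*m) = -8 + (m + m*(-4 + m))*(2*m) = -8 + 2*m*(m + m*(-4 + m)))
(419 + a(-3))**2 = (419 + (-8 - 6*(-3)**2 + 2*(-3)**3))**2 = (419 + (-8 - 6*9 + 2*(-27)))**2 = (419 + (-8 - 54 - 54))**2 = (419 - 116)**2 = 303**2 = 91809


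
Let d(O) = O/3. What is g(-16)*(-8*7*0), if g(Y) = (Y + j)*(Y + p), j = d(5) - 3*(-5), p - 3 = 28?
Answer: 0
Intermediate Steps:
d(O) = O/3 (d(O) = O*(⅓) = O/3)
p = 31 (p = 3 + 28 = 31)
j = 50/3 (j = (⅓)*5 - 3*(-5) = 5/3 + 15 = 50/3 ≈ 16.667)
g(Y) = (31 + Y)*(50/3 + Y) (g(Y) = (Y + 50/3)*(Y + 31) = (50/3 + Y)*(31 + Y) = (31 + Y)*(50/3 + Y))
g(-16)*(-8*7*0) = (1550/3 + (-16)² + (143/3)*(-16))*(-8*7*0) = (1550/3 + 256 - 2288/3)*(-56*0) = 10*0 = 0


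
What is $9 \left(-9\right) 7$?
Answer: $-567$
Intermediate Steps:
$9 \left(-9\right) 7 = \left(-81\right) 7 = -567$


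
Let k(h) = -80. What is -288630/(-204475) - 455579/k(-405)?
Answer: 3727104257/654320 ≈ 5696.1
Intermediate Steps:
-288630/(-204475) - 455579/k(-405) = -288630/(-204475) - 455579/(-80) = -288630*(-1/204475) - 455579*(-1/80) = 57726/40895 + 455579/80 = 3727104257/654320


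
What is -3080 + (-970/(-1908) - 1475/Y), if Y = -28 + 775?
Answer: -243996655/79182 ≈ -3081.5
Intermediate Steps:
Y = 747
-3080 + (-970/(-1908) - 1475/Y) = -3080 + (-970/(-1908) - 1475/747) = -3080 + (-970*(-1/1908) - 1475*1/747) = -3080 + (485/954 - 1475/747) = -3080 - 116095/79182 = -243996655/79182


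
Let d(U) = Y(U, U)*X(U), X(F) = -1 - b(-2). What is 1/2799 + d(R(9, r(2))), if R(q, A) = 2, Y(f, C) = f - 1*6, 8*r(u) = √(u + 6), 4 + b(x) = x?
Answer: -55979/2799 ≈ -20.000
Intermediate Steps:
b(x) = -4 + x
r(u) = √(6 + u)/8 (r(u) = √(u + 6)/8 = √(6 + u)/8)
Y(f, C) = -6 + f (Y(f, C) = f - 6 = -6 + f)
X(F) = 5 (X(F) = -1 - (-4 - 2) = -1 - 1*(-6) = -1 + 6 = 5)
d(U) = -30 + 5*U (d(U) = (-6 + U)*5 = -30 + 5*U)
1/2799 + d(R(9, r(2))) = 1/2799 + (-30 + 5*2) = 1/2799 + (-30 + 10) = 1/2799 - 20 = -55979/2799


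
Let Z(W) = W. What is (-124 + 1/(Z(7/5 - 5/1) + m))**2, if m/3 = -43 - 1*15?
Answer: 12125753689/788544 ≈ 15377.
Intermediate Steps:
m = -174 (m = 3*(-43 - 1*15) = 3*(-43 - 15) = 3*(-58) = -174)
(-124 + 1/(Z(7/5 - 5/1) + m))**2 = (-124 + 1/((7/5 - 5/1) - 174))**2 = (-124 + 1/((7*(1/5) - 5*1) - 174))**2 = (-124 + 1/((7/5 - 5) - 174))**2 = (-124 + 1/(-18/5 - 174))**2 = (-124 + 1/(-888/5))**2 = (-124 - 5/888)**2 = (-110117/888)**2 = 12125753689/788544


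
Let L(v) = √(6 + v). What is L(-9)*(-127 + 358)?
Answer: 231*I*√3 ≈ 400.1*I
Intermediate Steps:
L(-9)*(-127 + 358) = √(6 - 9)*(-127 + 358) = √(-3)*231 = (I*√3)*231 = 231*I*√3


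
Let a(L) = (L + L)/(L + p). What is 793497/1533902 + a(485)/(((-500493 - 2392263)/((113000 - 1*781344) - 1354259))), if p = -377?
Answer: 271441917477823/39934837925208 ≈ 6.7971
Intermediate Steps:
a(L) = 2*L/(-377 + L) (a(L) = (L + L)/(L - 377) = (2*L)/(-377 + L) = 2*L/(-377 + L))
793497/1533902 + a(485)/(((-500493 - 2392263)/((113000 - 1*781344) - 1354259))) = 793497/1533902 + (2*485/(-377 + 485))/(((-500493 - 2392263)/((113000 - 1*781344) - 1354259))) = 793497*(1/1533902) + (2*485/108)/((-2892756/((113000 - 781344) - 1354259))) = 793497/1533902 + (2*485*(1/108))/((-2892756/(-668344 - 1354259))) = 793497/1533902 + 485/(54*((-2892756/(-2022603)))) = 793497/1533902 + 485/(54*((-2892756*(-1/2022603)))) = 793497/1533902 + 485/(54*(964252/674201)) = 793497/1533902 + (485/54)*(674201/964252) = 793497/1533902 + 326987485/52069608 = 271441917477823/39934837925208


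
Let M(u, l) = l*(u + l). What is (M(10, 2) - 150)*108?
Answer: -13608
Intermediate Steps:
M(u, l) = l*(l + u)
(M(10, 2) - 150)*108 = (2*(2 + 10) - 150)*108 = (2*12 - 150)*108 = (24 - 150)*108 = -126*108 = -13608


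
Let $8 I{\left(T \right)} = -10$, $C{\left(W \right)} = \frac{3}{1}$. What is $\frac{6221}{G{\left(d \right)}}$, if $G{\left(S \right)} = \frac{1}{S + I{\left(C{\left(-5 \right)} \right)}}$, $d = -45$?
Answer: $- \frac{1150885}{4} \approx -2.8772 \cdot 10^{5}$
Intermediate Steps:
$C{\left(W \right)} = 3$ ($C{\left(W \right)} = 3 \cdot 1 = 3$)
$I{\left(T \right)} = - \frac{5}{4}$ ($I{\left(T \right)} = \frac{1}{8} \left(-10\right) = - \frac{5}{4}$)
$G{\left(S \right)} = \frac{1}{- \frac{5}{4} + S}$ ($G{\left(S \right)} = \frac{1}{S - \frac{5}{4}} = \frac{1}{- \frac{5}{4} + S}$)
$\frac{6221}{G{\left(d \right)}} = \frac{6221}{4 \frac{1}{-5 + 4 \left(-45\right)}} = \frac{6221}{4 \frac{1}{-5 - 180}} = \frac{6221}{4 \frac{1}{-185}} = \frac{6221}{4 \left(- \frac{1}{185}\right)} = \frac{6221}{- \frac{4}{185}} = 6221 \left(- \frac{185}{4}\right) = - \frac{1150885}{4}$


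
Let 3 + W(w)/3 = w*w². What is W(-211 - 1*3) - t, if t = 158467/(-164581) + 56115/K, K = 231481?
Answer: -1120102441073577089/38097374461 ≈ -2.9401e+7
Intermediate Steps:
W(w) = -9 + 3*w³ (W(w) = -9 + 3*(w*w²) = -9 + 3*w³)
t = -27446636812/38097374461 (t = 158467/(-164581) + 56115/231481 = 158467*(-1/164581) + 56115*(1/231481) = -158467/164581 + 56115/231481 = -27446636812/38097374461 ≈ -0.72043)
W(-211 - 1*3) - t = (-9 + 3*(-211 - 1*3)³) - 1*(-27446636812/38097374461) = (-9 + 3*(-211 - 3)³) + 27446636812/38097374461 = (-9 + 3*(-214)³) + 27446636812/38097374461 = (-9 + 3*(-9800344)) + 27446636812/38097374461 = (-9 - 29401032) + 27446636812/38097374461 = -29401041 + 27446636812/38097374461 = -1120102441073577089/38097374461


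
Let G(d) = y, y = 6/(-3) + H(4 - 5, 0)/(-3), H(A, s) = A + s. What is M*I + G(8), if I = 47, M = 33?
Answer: 4648/3 ≈ 1549.3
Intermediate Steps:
y = -5/3 (y = 6/(-3) + ((4 - 5) + 0)/(-3) = 6*(-⅓) + (-1 + 0)*(-⅓) = -2 - 1*(-⅓) = -2 + ⅓ = -5/3 ≈ -1.6667)
G(d) = -5/3
M*I + G(8) = 33*47 - 5/3 = 1551 - 5/3 = 4648/3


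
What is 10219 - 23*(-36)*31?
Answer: 35887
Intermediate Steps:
10219 - 23*(-36)*31 = 10219 - (-828)*31 = 10219 - 1*(-25668) = 10219 + 25668 = 35887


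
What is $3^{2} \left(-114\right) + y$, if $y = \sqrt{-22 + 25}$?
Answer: $-1026 + \sqrt{3} \approx -1024.3$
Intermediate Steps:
$y = \sqrt{3} \approx 1.732$
$3^{2} \left(-114\right) + y = 3^{2} \left(-114\right) + \sqrt{3} = 9 \left(-114\right) + \sqrt{3} = -1026 + \sqrt{3}$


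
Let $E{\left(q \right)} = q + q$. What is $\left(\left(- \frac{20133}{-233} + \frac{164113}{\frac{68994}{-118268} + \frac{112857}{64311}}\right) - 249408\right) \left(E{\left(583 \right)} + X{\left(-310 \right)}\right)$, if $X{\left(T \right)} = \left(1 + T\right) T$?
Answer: $- \frac{3664585599163525904860}{346016593381} \approx -1.0591 \cdot 10^{10}$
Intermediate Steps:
$E{\left(q \right)} = 2 q$
$X{\left(T \right)} = T \left(1 + T\right)$
$\left(\left(- \frac{20133}{-233} + \frac{164113}{\frac{68994}{-118268} + \frac{112857}{64311}}\right) - 249408\right) \left(E{\left(583 \right)} + X{\left(-310 \right)}\right) = \left(\left(- \frac{20133}{-233} + \frac{164113}{\frac{68994}{-118268} + \frac{112857}{64311}}\right) - 249408\right) \left(2 \cdot 583 - 310 \left(1 - 310\right)\right) = \left(\left(\left(-20133\right) \left(- \frac{1}{233}\right) + \frac{164113}{68994 \left(- \frac{1}{118268}\right) + 112857 \cdot \frac{1}{64311}}\right) - 249408\right) \left(1166 - -95790\right) = \left(\left(\frac{20133}{233} + \frac{164113}{- \frac{34497}{59134} + \frac{37619}{21437}}\right) - 249408\right) \left(1166 + 95790\right) = \left(\left(\frac{20133}{233} + \frac{164113}{\frac{1485049757}{1267655558}}\right) - 249408\right) 96956 = \left(\left(\frac{20133}{233} + 164113 \cdot \frac{1267655558}{1485049757}\right) - 249408\right) 96956 = \left(\left(\frac{20133}{233} + \frac{208038756590054}{1485049757}\right) - 249408\right) 96956 = \left(\frac{48502928792240263}{346016593381} - 249408\right) 96956 = \left(- \frac{37796377729728185}{346016593381}\right) 96956 = - \frac{3664585599163525904860}{346016593381}$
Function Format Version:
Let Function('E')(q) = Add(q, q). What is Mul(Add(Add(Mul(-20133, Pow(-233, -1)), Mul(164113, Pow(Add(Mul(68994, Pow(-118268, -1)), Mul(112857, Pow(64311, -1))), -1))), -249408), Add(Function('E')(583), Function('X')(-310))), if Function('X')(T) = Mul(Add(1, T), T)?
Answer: Rational(-3664585599163525904860, 346016593381) ≈ -1.0591e+10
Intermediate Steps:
Function('E')(q) = Mul(2, q)
Function('X')(T) = Mul(T, Add(1, T))
Mul(Add(Add(Mul(-20133, Pow(-233, -1)), Mul(164113, Pow(Add(Mul(68994, Pow(-118268, -1)), Mul(112857, Pow(64311, -1))), -1))), -249408), Add(Function('E')(583), Function('X')(-310))) = Mul(Add(Add(Mul(-20133, Pow(-233, -1)), Mul(164113, Pow(Add(Mul(68994, Pow(-118268, -1)), Mul(112857, Pow(64311, -1))), -1))), -249408), Add(Mul(2, 583), Mul(-310, Add(1, -310)))) = Mul(Add(Add(Mul(-20133, Rational(-1, 233)), Mul(164113, Pow(Add(Mul(68994, Rational(-1, 118268)), Mul(112857, Rational(1, 64311))), -1))), -249408), Add(1166, Mul(-310, -309))) = Mul(Add(Add(Rational(20133, 233), Mul(164113, Pow(Add(Rational(-34497, 59134), Rational(37619, 21437)), -1))), -249408), Add(1166, 95790)) = Mul(Add(Add(Rational(20133, 233), Mul(164113, Pow(Rational(1485049757, 1267655558), -1))), -249408), 96956) = Mul(Add(Add(Rational(20133, 233), Mul(164113, Rational(1267655558, 1485049757))), -249408), 96956) = Mul(Add(Add(Rational(20133, 233), Rational(208038756590054, 1485049757)), -249408), 96956) = Mul(Add(Rational(48502928792240263, 346016593381), -249408), 96956) = Mul(Rational(-37796377729728185, 346016593381), 96956) = Rational(-3664585599163525904860, 346016593381)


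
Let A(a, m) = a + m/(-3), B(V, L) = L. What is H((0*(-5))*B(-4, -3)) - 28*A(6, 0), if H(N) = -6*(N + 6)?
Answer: -204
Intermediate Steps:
H(N) = -36 - 6*N (H(N) = -6*(6 + N) = -36 - 6*N)
A(a, m) = a - m/3 (A(a, m) = a + m*(-⅓) = a - m/3)
H((0*(-5))*B(-4, -3)) - 28*A(6, 0) = (-36 - 6*0*(-5)*(-3)) - 28*(6 - ⅓*0) = (-36 - 0*(-3)) - 28*(6 + 0) = (-36 - 6*0) - 28*6 = (-36 + 0) - 168 = -36 - 168 = -204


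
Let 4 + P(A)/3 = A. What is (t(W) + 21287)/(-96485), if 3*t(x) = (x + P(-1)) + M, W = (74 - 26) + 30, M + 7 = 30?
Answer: -63947/289455 ≈ -0.22092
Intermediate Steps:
P(A) = -12 + 3*A
M = 23 (M = -7 + 30 = 23)
W = 78 (W = 48 + 30 = 78)
t(x) = 8/3 + x/3 (t(x) = ((x + (-12 + 3*(-1))) + 23)/3 = ((x + (-12 - 3)) + 23)/3 = ((x - 15) + 23)/3 = ((-15 + x) + 23)/3 = (8 + x)/3 = 8/3 + x/3)
(t(W) + 21287)/(-96485) = ((8/3 + (⅓)*78) + 21287)/(-96485) = ((8/3 + 26) + 21287)*(-1/96485) = (86/3 + 21287)*(-1/96485) = (63947/3)*(-1/96485) = -63947/289455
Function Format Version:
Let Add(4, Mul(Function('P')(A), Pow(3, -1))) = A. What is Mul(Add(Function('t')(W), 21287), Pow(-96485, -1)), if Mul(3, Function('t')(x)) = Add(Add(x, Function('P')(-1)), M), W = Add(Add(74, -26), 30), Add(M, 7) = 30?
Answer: Rational(-63947, 289455) ≈ -0.22092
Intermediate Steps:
Function('P')(A) = Add(-12, Mul(3, A))
M = 23 (M = Add(-7, 30) = 23)
W = 78 (W = Add(48, 30) = 78)
Function('t')(x) = Add(Rational(8, 3), Mul(Rational(1, 3), x)) (Function('t')(x) = Mul(Rational(1, 3), Add(Add(x, Add(-12, Mul(3, -1))), 23)) = Mul(Rational(1, 3), Add(Add(x, Add(-12, -3)), 23)) = Mul(Rational(1, 3), Add(Add(x, -15), 23)) = Mul(Rational(1, 3), Add(Add(-15, x), 23)) = Mul(Rational(1, 3), Add(8, x)) = Add(Rational(8, 3), Mul(Rational(1, 3), x)))
Mul(Add(Function('t')(W), 21287), Pow(-96485, -1)) = Mul(Add(Add(Rational(8, 3), Mul(Rational(1, 3), 78)), 21287), Pow(-96485, -1)) = Mul(Add(Add(Rational(8, 3), 26), 21287), Rational(-1, 96485)) = Mul(Add(Rational(86, 3), 21287), Rational(-1, 96485)) = Mul(Rational(63947, 3), Rational(-1, 96485)) = Rational(-63947, 289455)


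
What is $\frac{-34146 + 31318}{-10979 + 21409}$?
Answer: $- \frac{202}{745} \approx -0.27114$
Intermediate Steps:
$\frac{-34146 + 31318}{-10979 + 21409} = - \frac{2828}{10430} = \left(-2828\right) \frac{1}{10430} = - \frac{202}{745}$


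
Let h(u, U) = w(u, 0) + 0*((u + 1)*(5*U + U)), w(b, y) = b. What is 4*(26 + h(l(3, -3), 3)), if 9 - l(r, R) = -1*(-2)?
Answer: 132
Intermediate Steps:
l(r, R) = 7 (l(r, R) = 9 - (-1)*(-2) = 9 - 1*2 = 9 - 2 = 7)
h(u, U) = u (h(u, U) = u + 0*((u + 1)*(5*U + U)) = u + 0*((1 + u)*(6*U)) = u + 0*(6*U*(1 + u)) = u + 0 = u)
4*(26 + h(l(3, -3), 3)) = 4*(26 + 7) = 4*33 = 132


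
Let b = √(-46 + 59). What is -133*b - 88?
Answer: -88 - 133*√13 ≈ -567.54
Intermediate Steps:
b = √13 ≈ 3.6056
-133*b - 88 = -133*√13 - 88 = -88 - 133*√13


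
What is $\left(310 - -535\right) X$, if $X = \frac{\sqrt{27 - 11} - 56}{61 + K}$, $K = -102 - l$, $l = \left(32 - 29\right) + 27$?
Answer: $\frac{43940}{71} \approx 618.87$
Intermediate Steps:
$l = 30$ ($l = 3 + 27 = 30$)
$K = -132$ ($K = -102 - 30 = -132$)
$X = \frac{52}{71}$ ($X = \frac{\sqrt{27 - 11} - 56}{61 - 132} = \frac{\sqrt{16} - 56}{-71} = \left(4 - 56\right) \left(- \frac{1}{71}\right) = \left(-52\right) \left(- \frac{1}{71}\right) = \frac{52}{71} \approx 0.73239$)
$\left(310 - -535\right) X = \left(310 - -535\right) \frac{52}{71} = \left(310 + 535\right) \frac{52}{71} = 845 \cdot \frac{52}{71} = \frac{43940}{71}$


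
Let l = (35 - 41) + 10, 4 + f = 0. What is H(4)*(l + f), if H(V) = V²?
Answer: 0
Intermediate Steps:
f = -4 (f = -4 + 0 = -4)
l = 4 (l = -6 + 10 = 4)
H(4)*(l + f) = 4²*(4 - 4) = 16*0 = 0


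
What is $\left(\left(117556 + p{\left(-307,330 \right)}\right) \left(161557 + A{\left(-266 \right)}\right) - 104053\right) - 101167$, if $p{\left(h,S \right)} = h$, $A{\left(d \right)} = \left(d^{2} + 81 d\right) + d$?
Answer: $24680826529$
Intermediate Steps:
$A{\left(d \right)} = d^{2} + 82 d$
$\left(\left(117556 + p{\left(-307,330 \right)}\right) \left(161557 + A{\left(-266 \right)}\right) - 104053\right) - 101167 = \left(\left(117556 - 307\right) \left(161557 - 266 \left(82 - 266\right)\right) - 104053\right) - 101167 = \left(117249 \left(161557 - -48944\right) - 104053\right) - 101167 = \left(117249 \left(161557 + 48944\right) - 104053\right) - 101167 = \left(117249 \cdot 210501 - 104053\right) - 101167 = \left(24681031749 - 104053\right) - 101167 = 24680927696 - 101167 = 24680826529$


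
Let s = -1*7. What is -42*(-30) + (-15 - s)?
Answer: 1252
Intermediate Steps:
s = -7
-42*(-30) + (-15 - s) = -42*(-30) + (-15 - 1*(-7)) = 1260 + (-15 + 7) = 1260 - 8 = 1252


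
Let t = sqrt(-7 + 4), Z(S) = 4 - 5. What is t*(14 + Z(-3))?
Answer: 13*I*sqrt(3) ≈ 22.517*I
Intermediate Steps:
Z(S) = -1
t = I*sqrt(3) (t = sqrt(-3) = I*sqrt(3) ≈ 1.732*I)
t*(14 + Z(-3)) = (I*sqrt(3))*(14 - 1) = (I*sqrt(3))*13 = 13*I*sqrt(3)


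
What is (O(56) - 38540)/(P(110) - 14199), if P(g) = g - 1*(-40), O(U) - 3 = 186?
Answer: 38351/14049 ≈ 2.7298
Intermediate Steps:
O(U) = 189 (O(U) = 3 + 186 = 189)
P(g) = 40 + g (P(g) = g + 40 = 40 + g)
(O(56) - 38540)/(P(110) - 14199) = (189 - 38540)/((40 + 110) - 14199) = -38351/(150 - 14199) = -38351/(-14049) = -38351*(-1/14049) = 38351/14049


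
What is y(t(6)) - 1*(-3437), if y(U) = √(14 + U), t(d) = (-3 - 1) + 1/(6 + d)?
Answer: 3437 + 11*√3/6 ≈ 3440.2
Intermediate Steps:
t(d) = -4 + 1/(6 + d)
y(t(6)) - 1*(-3437) = √(14 + (-23 - 4*6)/(6 + 6)) - 1*(-3437) = √(14 + (-23 - 24)/12) + 3437 = √(14 + (1/12)*(-47)) + 3437 = √(14 - 47/12) + 3437 = √(121/12) + 3437 = 11*√3/6 + 3437 = 3437 + 11*√3/6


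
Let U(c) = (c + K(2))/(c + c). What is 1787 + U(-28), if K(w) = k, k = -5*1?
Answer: 100105/56 ≈ 1787.6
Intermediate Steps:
k = -5
K(w) = -5
U(c) = (-5 + c)/(2*c) (U(c) = (c - 5)/(c + c) = (-5 + c)/((2*c)) = (-5 + c)*(1/(2*c)) = (-5 + c)/(2*c))
1787 + U(-28) = 1787 + (½)*(-5 - 28)/(-28) = 1787 + (½)*(-1/28)*(-33) = 1787 + 33/56 = 100105/56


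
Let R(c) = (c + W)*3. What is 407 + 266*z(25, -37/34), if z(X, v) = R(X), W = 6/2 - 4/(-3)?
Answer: 23815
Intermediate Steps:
W = 13/3 (W = 6*(1/2) - 4*(-1/3) = 3 + 4/3 = 13/3 ≈ 4.3333)
R(c) = 13 + 3*c (R(c) = (c + 13/3)*3 = (13/3 + c)*3 = 13 + 3*c)
z(X, v) = 13 + 3*X
407 + 266*z(25, -37/34) = 407 + 266*(13 + 3*25) = 407 + 266*(13 + 75) = 407 + 266*88 = 407 + 23408 = 23815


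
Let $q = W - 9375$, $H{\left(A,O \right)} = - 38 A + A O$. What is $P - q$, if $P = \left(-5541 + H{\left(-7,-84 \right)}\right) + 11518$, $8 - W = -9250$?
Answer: $6948$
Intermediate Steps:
$W = 9258$ ($W = 8 - -9250 = 8 + 9250 = 9258$)
$q = -117$ ($q = 9258 - 9375 = -117$)
$P = 6831$ ($P = \left(-5541 - 7 \left(-38 - 84\right)\right) + 11518 = \left(-5541 - -854\right) + 11518 = \left(-5541 + 854\right) + 11518 = -4687 + 11518 = 6831$)
$P - q = 6831 - -117 = 6831 + 117 = 6948$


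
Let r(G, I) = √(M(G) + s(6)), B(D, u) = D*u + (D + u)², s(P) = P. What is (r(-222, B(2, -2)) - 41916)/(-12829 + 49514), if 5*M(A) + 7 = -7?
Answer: -41916/36685 + 4*√5/183425 ≈ -1.1425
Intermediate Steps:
M(A) = -14/5 (M(A) = -7/5 + (⅕)*(-7) = -7/5 - 7/5 = -14/5)
B(D, u) = (D + u)² + D*u
r(G, I) = 4*√5/5 (r(G, I) = √(-14/5 + 6) = √(16/5) = 4*√5/5)
(r(-222, B(2, -2)) - 41916)/(-12829 + 49514) = (4*√5/5 - 41916)/(-12829 + 49514) = (-41916 + 4*√5/5)/36685 = (-41916 + 4*√5/5)*(1/36685) = -41916/36685 + 4*√5/183425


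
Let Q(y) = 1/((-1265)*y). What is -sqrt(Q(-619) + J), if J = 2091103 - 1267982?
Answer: -2*sqrt(126172886760029065)/783035 ≈ -907.26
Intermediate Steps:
J = 823121
Q(y) = -1/(1265*y)
-sqrt(Q(-619) + J) = -sqrt(-1/1265/(-619) + 823121) = -sqrt(-1/1265*(-1/619) + 823121) = -sqrt(1/783035 + 823121) = -sqrt(644532552236/783035) = -2*sqrt(126172886760029065)/783035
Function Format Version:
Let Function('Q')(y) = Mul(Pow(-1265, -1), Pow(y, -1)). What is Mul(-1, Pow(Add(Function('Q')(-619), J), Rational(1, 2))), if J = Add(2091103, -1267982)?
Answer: Mul(Rational(-2, 783035), Pow(126172886760029065, Rational(1, 2))) ≈ -907.26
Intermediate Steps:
J = 823121
Function('Q')(y) = Mul(Rational(-1, 1265), Pow(y, -1))
Mul(-1, Pow(Add(Function('Q')(-619), J), Rational(1, 2))) = Mul(-1, Pow(Add(Mul(Rational(-1, 1265), Pow(-619, -1)), 823121), Rational(1, 2))) = Mul(-1, Pow(Add(Mul(Rational(-1, 1265), Rational(-1, 619)), 823121), Rational(1, 2))) = Mul(-1, Pow(Add(Rational(1, 783035), 823121), Rational(1, 2))) = Mul(-1, Pow(Rational(644532552236, 783035), Rational(1, 2))) = Mul(-1, Mul(Rational(2, 783035), Pow(126172886760029065, Rational(1, 2)))) = Mul(Rational(-2, 783035), Pow(126172886760029065, Rational(1, 2)))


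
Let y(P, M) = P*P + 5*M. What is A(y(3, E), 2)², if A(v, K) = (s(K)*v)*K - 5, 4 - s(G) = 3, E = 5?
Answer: 3969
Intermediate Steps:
y(P, M) = P² + 5*M
s(G) = 1 (s(G) = 4 - 1*3 = 4 - 3 = 1)
A(v, K) = -5 + K*v (A(v, K) = (1*v)*K - 5 = v*K - 5 = K*v - 5 = -5 + K*v)
A(y(3, E), 2)² = (-5 + 2*(3² + 5*5))² = (-5 + 2*(9 + 25))² = (-5 + 2*34)² = (-5 + 68)² = 63² = 3969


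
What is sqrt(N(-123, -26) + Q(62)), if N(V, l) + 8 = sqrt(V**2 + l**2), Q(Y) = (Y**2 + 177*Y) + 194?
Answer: sqrt(15004 + sqrt(15805)) ≈ 123.00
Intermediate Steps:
Q(Y) = 194 + Y**2 + 177*Y
N(V, l) = -8 + sqrt(V**2 + l**2)
sqrt(N(-123, -26) + Q(62)) = sqrt((-8 + sqrt((-123)**2 + (-26)**2)) + (194 + 62**2 + 177*62)) = sqrt((-8 + sqrt(15129 + 676)) + (194 + 3844 + 10974)) = sqrt((-8 + sqrt(15805)) + 15012) = sqrt(15004 + sqrt(15805))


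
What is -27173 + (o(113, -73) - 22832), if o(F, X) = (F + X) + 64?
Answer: -49901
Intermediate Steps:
o(F, X) = 64 + F + X
-27173 + (o(113, -73) - 22832) = -27173 + ((64 + 113 - 73) - 22832) = -27173 + (104 - 22832) = -27173 - 22728 = -49901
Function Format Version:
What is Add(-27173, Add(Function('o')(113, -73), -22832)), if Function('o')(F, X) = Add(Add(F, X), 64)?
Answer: -49901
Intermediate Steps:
Function('o')(F, X) = Add(64, F, X)
Add(-27173, Add(Function('o')(113, -73), -22832)) = Add(-27173, Add(Add(64, 113, -73), -22832)) = Add(-27173, Add(104, -22832)) = Add(-27173, -22728) = -49901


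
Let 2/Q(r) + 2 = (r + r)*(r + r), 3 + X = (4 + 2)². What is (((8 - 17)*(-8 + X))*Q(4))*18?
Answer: -4050/31 ≈ -130.65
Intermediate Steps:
X = 33 (X = -3 + (4 + 2)² = -3 + 6² = -3 + 36 = 33)
Q(r) = 2/(-2 + 4*r²) (Q(r) = 2/(-2 + (r + r)*(r + r)) = 2/(-2 + (2*r)*(2*r)) = 2/(-2 + 4*r²))
(((8 - 17)*(-8 + X))*Q(4))*18 = (((8 - 17)*(-8 + 33))/(-1 + 2*4²))*18 = ((-9*25)/(-1 + 2*16))*18 = -225/(-1 + 32)*18 = -225/31*18 = -4050/31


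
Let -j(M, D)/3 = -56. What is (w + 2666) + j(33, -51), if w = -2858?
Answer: -24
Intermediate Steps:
j(M, D) = 168 (j(M, D) = -3*(-56) = 168)
(w + 2666) + j(33, -51) = (-2858 + 2666) + 168 = -192 + 168 = -24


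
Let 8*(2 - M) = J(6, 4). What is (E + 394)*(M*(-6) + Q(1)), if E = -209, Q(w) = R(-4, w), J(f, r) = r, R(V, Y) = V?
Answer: -2405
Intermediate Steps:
M = 3/2 (M = 2 - ⅛*4 = 2 - ½ = 3/2 ≈ 1.5000)
Q(w) = -4
(E + 394)*(M*(-6) + Q(1)) = (-209 + 394)*((3/2)*(-6) - 4) = 185*(-9 - 4) = 185*(-13) = -2405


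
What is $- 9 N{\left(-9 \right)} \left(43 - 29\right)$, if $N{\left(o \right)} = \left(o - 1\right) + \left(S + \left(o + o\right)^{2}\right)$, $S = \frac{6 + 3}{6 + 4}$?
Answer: $- \frac{198387}{5} \approx -39677.0$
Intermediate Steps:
$S = \frac{9}{10} \approx 0.9$
$N{\left(o \right)} = - \frac{1}{10} + o + 4 o^{2}$ ($N{\left(o \right)} = \left(o - 1\right) + \left(\frac{9}{10} + \left(o + o\right)^{2}\right) = \left(-1 + o\right) + \left(\frac{9}{10} + \left(2 o\right)^{2}\right) = \left(-1 + o\right) + \left(\frac{9}{10} + 4 o^{2}\right) = - \frac{1}{10} + o + 4 o^{2}$)
$- 9 N{\left(-9 \right)} \left(43 - 29\right) = - 9 \left(- \frac{1}{10} - 9 + 4 \left(-9\right)^{2}\right) \left(43 - 29\right) = - 9 \left(- \frac{1}{10} - 9 + 4 \cdot 81\right) 14 = - 9 \left(- \frac{1}{10} - 9 + 324\right) 14 = \left(-9\right) \frac{3149}{10} \cdot 14 = \left(- \frac{28341}{10}\right) 14 = - \frac{198387}{5}$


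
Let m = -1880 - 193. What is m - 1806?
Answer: -3879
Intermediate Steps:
m = -2073
m - 1806 = -2073 - 1806 = -3879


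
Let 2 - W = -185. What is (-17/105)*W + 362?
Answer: 34831/105 ≈ 331.72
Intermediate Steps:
W = 187 (W = 2 - 1*(-185) = 2 + 185 = 187)
(-17/105)*W + 362 = -17/105*187 + 362 = -3179/105 + 362 = 34831/105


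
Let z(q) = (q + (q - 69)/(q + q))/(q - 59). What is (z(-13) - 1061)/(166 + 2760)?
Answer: -124121/342342 ≈ -0.36256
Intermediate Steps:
z(q) = (q + (-69 + q)/(2*q))/(-59 + q) (z(q) = (q + (-69 + q)/((2*q)))/(-59 + q) = (q + (-69 + q)*(1/(2*q)))/(-59 + q) = (q + (-69 + q)/(2*q))/(-59 + q))
(z(-13) - 1061)/(166 + 2760) = ((1/2)*(-69 - 13 + 2*(-13)**2)/(-13*(-59 - 13)) - 1061)/(166 + 2760) = ((1/2)*(-1/13)*(-69 - 13 + 2*169)/(-72) - 1061)/2926 = ((1/2)*(-1/13)*(-1/72)*(-69 - 13 + 338) - 1061)*(1/2926) = ((1/2)*(-1/13)*(-1/72)*256 - 1061)*(1/2926) = (16/117 - 1061)*(1/2926) = -124121/117*1/2926 = -124121/342342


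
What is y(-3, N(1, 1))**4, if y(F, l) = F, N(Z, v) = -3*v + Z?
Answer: 81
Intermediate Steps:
N(Z, v) = Z - 3*v
y(-3, N(1, 1))**4 = (-3)**4 = 81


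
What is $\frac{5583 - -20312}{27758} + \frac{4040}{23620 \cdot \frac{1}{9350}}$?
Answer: $\frac{52457116595}{32782198} \approx 1600.2$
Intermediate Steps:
$\frac{5583 - -20312}{27758} + \frac{4040}{23620 \cdot \frac{1}{9350}} = \left(5583 + 20312\right) \frac{1}{27758} + \frac{4040}{23620 \cdot \frac{1}{9350}} = 25895 \cdot \frac{1}{27758} + \frac{4040}{\frac{2362}{935}} = \frac{25895}{27758} + 4040 \cdot \frac{935}{2362} = \frac{25895}{27758} + \frac{1888700}{1181} = \frac{52457116595}{32782198}$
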